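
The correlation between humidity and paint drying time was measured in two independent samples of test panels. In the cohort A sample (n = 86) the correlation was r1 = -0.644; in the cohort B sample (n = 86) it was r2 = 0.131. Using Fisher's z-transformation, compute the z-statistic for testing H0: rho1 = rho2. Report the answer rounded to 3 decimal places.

-5.777

z1 = atanh(-0.644) = -0.764978,  z2 = atanh(0.131) = 0.131757
SE = √(1/(n1−3) + 1/(n2−3)) = √(1/83 + 1/83) = √(0.0120482 + 0.0120482) = √0.0240964 = 0.155230
z = (z1 − z2)/SE = (-0.764978 − 0.131757) / 0.155230 = -0.896735 / 0.155230 = -5.777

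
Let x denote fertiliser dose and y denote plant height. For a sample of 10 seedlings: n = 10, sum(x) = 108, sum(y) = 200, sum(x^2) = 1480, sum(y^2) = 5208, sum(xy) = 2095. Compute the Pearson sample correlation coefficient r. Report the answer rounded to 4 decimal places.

-0.1056

Numerator: nΣxy − (Σx)(Σy) = 10·2095 − (108)(200) = -650
Denominator: √[(nΣx²−(Σx)²)(nΣy²−(Σy)²)]
  nΣx²−(Σx)² = 10·1480 − 11664 = 3136;  nΣy²−(Σy)² = 10·5208 − 40000 = 12080
  √(3136·12080) = √37882880 = 6154.9070
r = -650 / 6154.9070 = -0.1056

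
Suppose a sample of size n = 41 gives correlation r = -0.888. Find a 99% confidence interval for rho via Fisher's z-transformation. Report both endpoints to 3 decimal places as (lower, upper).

(-0.950, -0.759)

z_r = atanh(-0.888) = -1.412387;  SE = 1/√(n−3) = 1/√38 = 0.162221
z-limits: -1.412387 ± 2.576·0.162221 = -1.412387 ± 0.417881 = [-1.830268, -0.994506]
ρ-limits: (tanh -1.830268, tanh -0.994506) = (-0.950, -0.759)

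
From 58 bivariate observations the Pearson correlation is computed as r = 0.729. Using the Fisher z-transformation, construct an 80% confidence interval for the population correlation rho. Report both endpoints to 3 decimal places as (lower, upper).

z_r = atanh(0.729) = 0.926590;  SE = 1/√(n−3) = 1/√55 = 0.134840
z-limits: 0.926590 ± 1.282·0.134840 = 0.926590 ± 0.172865 = [0.753725, 1.099455]
ρ-limits: (tanh 0.753725, tanh 1.099455) = (0.637, 0.800)

(0.637, 0.800)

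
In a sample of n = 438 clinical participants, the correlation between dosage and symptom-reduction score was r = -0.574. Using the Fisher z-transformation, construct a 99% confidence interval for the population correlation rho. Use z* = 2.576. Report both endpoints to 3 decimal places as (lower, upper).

(-0.651, -0.485)

z_r = atanh(-0.574) = -0.653468;  SE = 1/√(n−3) = 1/√435 = 0.047946
z-limits: -0.653468 ± 2.576·0.047946 = -0.653468 ± 0.123509 = [-0.776977, -0.529959]
ρ-limits: (tanh -0.776977, tanh -0.529959) = (-0.651, -0.485)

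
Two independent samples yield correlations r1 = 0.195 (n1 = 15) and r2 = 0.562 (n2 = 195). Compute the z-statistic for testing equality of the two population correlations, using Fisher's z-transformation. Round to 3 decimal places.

z1 = atanh(0.195) = 0.197530,  z2 = atanh(0.562) = 0.635752
SE = √(1/(n1−3) + 1/(n2−3)) = √(1/12 + 1/192) = √(0.0833333 + 0.0052083) = √0.0885416 = 0.297559
z = (z1 − z2)/SE = (0.197530 − 0.635752) / 0.297559 = -0.438222 / 0.297559 = -1.473

-1.473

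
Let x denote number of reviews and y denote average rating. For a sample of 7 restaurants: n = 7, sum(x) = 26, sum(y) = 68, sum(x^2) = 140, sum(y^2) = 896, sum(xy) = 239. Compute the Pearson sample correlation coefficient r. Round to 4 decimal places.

-0.1342

S_xy = nΣxy − ΣxΣy = 7·239 − 26·68 = 1673 − 1768 = -95
S_xx = nΣx² − (Σx)² = 7·140 − 26² = 980 − 676 = 304
S_yy = nΣy² − (Σy)² = 7·896 − 68² = 6272 − 4624 = 1648
r = S_xy / √(S_xx·S_yy) = -95 / √(304·1648) = -95 / √500992 = -95 / 707.8079 = -0.1342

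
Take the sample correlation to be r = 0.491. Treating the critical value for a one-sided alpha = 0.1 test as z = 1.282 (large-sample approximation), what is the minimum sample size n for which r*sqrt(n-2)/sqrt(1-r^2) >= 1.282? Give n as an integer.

8

Need r·√(n−2)/√(1−r²) ≥ 1.282
√(n−2) ≥ 1.282·√(1−0.241081) / 0.491 = 1.282·0.871160 / 0.491 = 2.2746
n−2 ≥ 5.1738  ⇒  n ≥ 7.1738
Smallest integer n = 8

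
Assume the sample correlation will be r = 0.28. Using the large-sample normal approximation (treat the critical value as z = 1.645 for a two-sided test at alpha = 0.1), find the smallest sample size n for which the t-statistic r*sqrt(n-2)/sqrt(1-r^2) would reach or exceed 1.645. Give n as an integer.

Need r·√(n−2)/√(1−r²) ≥ 1.645
√(n−2) ≥ 1.645·√(1−0.0784) / 0.28 = 1.645·0.960000 / 0.28 = 5.6400
n−2 ≥ 31.8096  ⇒  n ≥ 33.8096
Smallest integer n = 34

34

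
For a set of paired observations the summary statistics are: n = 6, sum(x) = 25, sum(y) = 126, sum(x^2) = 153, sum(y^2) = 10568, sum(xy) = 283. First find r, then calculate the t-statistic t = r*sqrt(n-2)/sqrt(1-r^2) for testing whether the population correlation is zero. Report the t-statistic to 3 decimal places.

Numerator: nΣxy − (Σx)(Σy) = 6·283 − (25)(126) = -1452
Denominator: √[(nΣx²−(Σx)²)(nΣy²−(Σy)²)]
  nΣx²−(Σx)² = 6·153 − 625 = 293;  nΣy²−(Σy)² = 6·10568 − 15876 = 47532
  √(293·47532) = √13926876 = 3731.8730
r = -1452 / 3731.8730 = -0.3891
t = r·√(n−2)/√(1−r²) = -0.3891·√4 / √(1−0.151399) = -0.778200 / 0.921195 = -0.845

-0.845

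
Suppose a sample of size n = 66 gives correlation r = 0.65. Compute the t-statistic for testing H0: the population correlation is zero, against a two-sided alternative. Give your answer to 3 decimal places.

6.843

t = r·√(n−2) / √(1−r²) with r = 0.65, n = 66
  = 0.65·√64 / √(1 − 0.4225)
  = 0.65·8.000000 / 0.759934
  = 5.200000 / 0.759934 = 6.843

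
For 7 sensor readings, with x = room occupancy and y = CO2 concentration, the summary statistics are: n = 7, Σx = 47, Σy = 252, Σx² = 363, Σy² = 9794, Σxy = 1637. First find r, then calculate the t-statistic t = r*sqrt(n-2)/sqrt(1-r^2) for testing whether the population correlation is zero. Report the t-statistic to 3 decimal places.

-0.696

S_xy = nΣxy − ΣxΣy = 7·1637 − 47·252 = 11459 − 11844 = -385
S_xx = nΣx² − (Σx)² = 7·363 − 47² = 2541 − 2209 = 332
S_yy = nΣy² − (Σy)² = 7·9794 − 252² = 68558 − 63504 = 5054
r = S_xy / √(S_xx·S_yy) = -385 / √(332·5054) = -385 / √1677928 = -385 / 1295.3486 = -0.2972
t = r·√(n−2)/√(1−r²) = -0.2972·√5 / √(1−0.088328) = -0.664559 / 0.954815 = -0.696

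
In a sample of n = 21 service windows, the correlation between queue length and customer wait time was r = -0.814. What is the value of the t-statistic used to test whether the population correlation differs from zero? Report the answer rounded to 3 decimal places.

1 − r² = 1 − 0.662596 = 0.337404;  √(1−r²) = 0.580865
√(n−2) = √19 = 4.358899
t = r·√(n−2)/√(1−r²) = -0.814 · 4.358899 / 0.580865 = -6.108

-6.108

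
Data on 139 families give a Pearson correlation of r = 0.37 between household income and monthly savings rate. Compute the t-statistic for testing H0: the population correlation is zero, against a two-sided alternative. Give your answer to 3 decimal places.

t = r·√(n−2) / √(1−r²) with r = 0.37, n = 139
  = 0.37·√137 / √(1 − 0.1369)
  = 0.37·11.704700 / 0.929032
  = 4.330739 / 0.929032 = 4.662

4.662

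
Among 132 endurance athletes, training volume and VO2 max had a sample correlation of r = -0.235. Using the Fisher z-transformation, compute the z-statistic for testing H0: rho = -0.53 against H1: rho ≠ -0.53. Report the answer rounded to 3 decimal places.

3.983

Fisher z: atanh(-0.235) = -0.239475, atanh(-0.53) = -0.590145
z = (z_r − z_0)·√(n−3) = (-0.239475 − (-0.590145))·√129 = 0.350670 · 11.357817 = 3.983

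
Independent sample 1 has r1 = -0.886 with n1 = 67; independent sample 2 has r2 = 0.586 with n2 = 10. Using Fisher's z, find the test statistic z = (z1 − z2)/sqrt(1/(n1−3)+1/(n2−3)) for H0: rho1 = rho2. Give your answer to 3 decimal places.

Fisher z-transforms: z1 = atanh(-0.886) = -1.403008, z2 = atanh(0.586) = 0.671552; difference d = -2.074560
Var(d) = 1/64 + 1/7 = 0.0156250 + 0.1428571 = 0.1584821
z = d/√Var(d) = -2.074560 / √0.1584821 = -2.074560 / 0.398098 = -5.211

-5.211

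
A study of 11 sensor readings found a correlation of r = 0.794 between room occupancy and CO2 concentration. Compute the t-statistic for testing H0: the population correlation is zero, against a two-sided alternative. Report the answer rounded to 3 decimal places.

1 − r² = 1 − 0.630436 = 0.369564;  √(1−r²) = 0.607918
√(n−2) = √9 = 3.000000
t = r·√(n−2)/√(1−r²) = 0.794 · 3.000000 / 0.607918 = 3.918

3.918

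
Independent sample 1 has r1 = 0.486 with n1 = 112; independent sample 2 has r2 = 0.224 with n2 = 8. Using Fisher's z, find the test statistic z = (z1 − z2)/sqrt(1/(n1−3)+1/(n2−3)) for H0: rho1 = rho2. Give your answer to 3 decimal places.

Fisher z-transforms: z1 = atanh(0.486) = 0.530810, z2 = atanh(0.224) = 0.227863; difference d = 0.302947
Var(d) = 1/109 + 1/5 = 0.0091743 + 0.2000000 = 0.2091743
z = d/√Var(d) = 0.302947 / √0.2091743 = 0.302947 / 0.457356 = 0.662

0.662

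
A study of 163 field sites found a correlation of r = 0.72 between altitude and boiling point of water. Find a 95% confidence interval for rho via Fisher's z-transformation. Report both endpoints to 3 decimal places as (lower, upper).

Fisher z: z_r = atanh(r) = ½·ln((1+0.72)/(1−0.72)) = 0.907645
SE(z) = 1/√(n−3) = 1/√160 = 0.079057
95% ⇒ z* = 1.960; margin = 1.960·0.079057 = 0.154952
CI on z-scale: (0.752693, 1.062597)
Back-transform: tanh(0.752693) = 0.636753, tanh(1.062597) = 0.786656

(0.637, 0.787)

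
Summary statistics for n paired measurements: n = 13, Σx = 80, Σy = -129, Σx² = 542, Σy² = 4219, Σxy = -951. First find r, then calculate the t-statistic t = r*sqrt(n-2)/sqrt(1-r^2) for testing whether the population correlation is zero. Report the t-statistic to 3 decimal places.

-1.496

Numerator: nΣxy − (Σx)(Σy) = 13·(-951) − (80)(-129) = -2043
Denominator: √[(nΣx²−(Σx)²)(nΣy²−(Σy)²)]
  nΣx²−(Σx)² = 13·542 − 6400 = 646;  nΣy²−(Σy)² = 13·4219 − 16641 = 38206
  √(646·38206) = √24681076 = 4968.0052
r = -2043 / 4968.0052 = -0.4112
t = r·√(n−2)/√(1−r²) = -0.4112·√11 / √(1−0.169085) = -1.363796 / 0.911545 = -1.496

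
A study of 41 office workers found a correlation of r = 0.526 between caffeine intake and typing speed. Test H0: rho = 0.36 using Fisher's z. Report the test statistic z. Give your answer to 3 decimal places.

1.280

Fisher z: atanh(0.526) = 0.584599, atanh(0.36) = 0.376886
z = (z_r − z_0)·√(n−3) = (0.584599 − 0.376886)·√38 = 0.207713 · 6.164414 = 1.280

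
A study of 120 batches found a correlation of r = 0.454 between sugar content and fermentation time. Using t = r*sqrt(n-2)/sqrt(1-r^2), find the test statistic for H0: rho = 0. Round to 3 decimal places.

5.535

1 − r² = 1 − 0.206116 = 0.793884;  √(1−r²) = 0.891002
√(n−2) = √118 = 10.862780
t = r·√(n−2)/√(1−r²) = 0.454 · 10.862780 / 0.891002 = 5.535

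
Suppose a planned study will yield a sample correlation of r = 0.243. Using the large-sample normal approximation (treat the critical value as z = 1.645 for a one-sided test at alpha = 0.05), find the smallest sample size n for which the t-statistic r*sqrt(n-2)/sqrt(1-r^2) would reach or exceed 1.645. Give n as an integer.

r√(n−2)/√(1−r²) ≥ 1.645  ⇔  n−2 ≥ (1.645)²·(1−r²)/r²
(1−r²)/r² = (1−0.059049)/0.059049 = 15.9351
n ≥ 2 + 2.706025·15.9351 = 2 + 43.1208 = 45.1208
⌈45.1208⌉ = 46

46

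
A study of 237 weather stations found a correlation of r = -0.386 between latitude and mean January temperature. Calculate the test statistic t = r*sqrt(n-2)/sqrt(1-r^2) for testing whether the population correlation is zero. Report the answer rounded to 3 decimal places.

-6.414

t = r·√(n−2) / √(1−r²) with r = -0.386, n = 237
  = -0.386·√235 / √(1 − 0.148996)
  = -0.386·15.329710 / 0.922499
  = -5.917268 / 0.922499 = -6.414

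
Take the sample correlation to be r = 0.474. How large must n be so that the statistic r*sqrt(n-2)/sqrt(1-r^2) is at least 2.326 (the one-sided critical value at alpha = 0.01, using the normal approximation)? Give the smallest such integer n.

r√(n−2)/√(1−r²) ≥ 2.326  ⇔  n−2 ≥ (2.326)²·(1−r²)/r²
(1−r²)/r² = (1−0.224676)/0.224676 = 3.4509
n ≥ 2 + 5.410276·3.4509 = 2 + 18.6703 = 20.6703
⌈20.6703⌉ = 21

21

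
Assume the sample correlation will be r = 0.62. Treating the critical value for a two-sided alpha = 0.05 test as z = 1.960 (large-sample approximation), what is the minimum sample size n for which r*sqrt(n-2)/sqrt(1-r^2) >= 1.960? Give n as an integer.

Need r·√(n−2)/√(1−r²) ≥ 1.960
√(n−2) ≥ 1.960·√(1−0.3844) / 0.62 = 1.960·0.784602 / 0.62 = 2.4804
n−2 ≥ 6.1524  ⇒  n ≥ 8.1524
Smallest integer n = 9

9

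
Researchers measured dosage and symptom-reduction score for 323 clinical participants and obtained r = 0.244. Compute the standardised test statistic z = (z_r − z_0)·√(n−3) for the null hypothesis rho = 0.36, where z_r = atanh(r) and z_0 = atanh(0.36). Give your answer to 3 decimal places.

Fisher z: atanh(0.244) = 0.249023, atanh(0.36) = 0.376886
z = (z_r − z_0)·√(n−3) = (0.249023 − 0.376886)·√320 = -0.127863 · 17.888544 = -2.287

-2.287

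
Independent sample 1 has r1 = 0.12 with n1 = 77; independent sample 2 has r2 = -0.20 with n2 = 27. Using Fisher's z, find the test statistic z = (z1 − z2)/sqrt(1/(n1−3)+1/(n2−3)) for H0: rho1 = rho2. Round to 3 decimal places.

1.376

z1 = atanh(0.12) = 0.120581,  z2 = atanh(-0.20) = -0.202733
SE = √(1/(n1−3) + 1/(n2−3)) = √(1/74 + 1/24) = √(0.0135135 + 0.0416667) = √0.0551802 = 0.234905
z = (z1 − z2)/SE = (0.120581 − (-0.202733)) / 0.234905 = 0.323314 / 0.234905 = 1.376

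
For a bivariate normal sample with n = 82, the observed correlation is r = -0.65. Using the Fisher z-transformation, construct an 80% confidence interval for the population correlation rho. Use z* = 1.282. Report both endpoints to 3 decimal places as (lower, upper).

z_r = atanh(-0.65) = -0.775299;  SE = 1/√(n−3) = 1/√79 = 0.112509
z-limits: -0.775299 ± 1.282·0.112509 = -0.775299 ± 0.144237 = [-0.919536, -0.631062]
ρ-limits: (tanh -0.919536, tanh -0.631062) = (-0.726, -0.559)

(-0.726, -0.559)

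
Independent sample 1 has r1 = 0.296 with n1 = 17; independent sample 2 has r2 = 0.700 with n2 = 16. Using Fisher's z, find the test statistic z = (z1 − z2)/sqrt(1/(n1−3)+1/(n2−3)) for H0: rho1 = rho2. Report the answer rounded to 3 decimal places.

Fisher z-transforms: z1 = atanh(0.296) = 0.305130, z2 = atanh(0.700) = 0.867301; difference d = -0.562171
Var(d) = 1/14 + 1/13 = 0.0714286 + 0.0769231 = 0.1483517
z = d/√Var(d) = -0.562171 / √0.1483517 = -0.562171 / 0.385165 = -1.460

-1.460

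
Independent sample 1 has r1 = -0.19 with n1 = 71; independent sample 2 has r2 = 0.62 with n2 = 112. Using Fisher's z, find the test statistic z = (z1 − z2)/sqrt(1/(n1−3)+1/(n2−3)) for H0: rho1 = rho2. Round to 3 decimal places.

-5.936

z1 = atanh(-0.19) = -0.192337,  z2 = atanh(0.62) = 0.725005
SE = √(1/(n1−3) + 1/(n2−3)) = √(1/68 + 1/109) = √(0.0147059 + 0.0091743) = √0.0238802 = 0.154532
z = (z1 − z2)/SE = (-0.192337 − 0.725005) / 0.154532 = -0.917342 / 0.154532 = -5.936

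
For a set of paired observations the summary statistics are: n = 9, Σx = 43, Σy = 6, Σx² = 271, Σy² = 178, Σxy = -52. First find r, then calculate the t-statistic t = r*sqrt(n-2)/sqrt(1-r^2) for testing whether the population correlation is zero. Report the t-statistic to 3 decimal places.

-3.049

S_xy = nΣxy − ΣxΣy = 9·(-52) − 43·6 = -468 − 258 = -726
S_xx = nΣx² − (Σx)² = 9·271 − 43² = 2439 − 1849 = 590
S_yy = nΣy² − (Σy)² = 9·178 − 6² = 1602 − 36 = 1566
r = S_xy / √(S_xx·S_yy) = -726 / √(590·1566) = -726 / √923940 = -726 / 961.2180 = -0.7553
t = r·√(n−2)/√(1−r²) = -0.7553·√7 / √(1−0.570478) = -1.998336 / 0.655379 = -3.049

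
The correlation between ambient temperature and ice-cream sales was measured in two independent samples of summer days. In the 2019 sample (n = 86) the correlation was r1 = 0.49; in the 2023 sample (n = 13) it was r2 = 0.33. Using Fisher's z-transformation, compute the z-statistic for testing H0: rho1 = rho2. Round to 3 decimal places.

Fisher z-transforms: z1 = atanh(0.49) = 0.536060, z2 = atanh(0.33) = 0.342828; difference d = 0.193232
Var(d) = 1/83 + 1/10 = 0.0120482 + 0.1000000 = 0.1120482
z = d/√Var(d) = 0.193232 / √0.1120482 = 0.193232 / 0.334736 = 0.577

0.577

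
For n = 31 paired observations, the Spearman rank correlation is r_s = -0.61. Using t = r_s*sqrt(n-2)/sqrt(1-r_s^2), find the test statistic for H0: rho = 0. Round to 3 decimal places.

-4.146

t = r_s·√(n−2) / √(1−r_s²) with r_s = -0.61, n = 31
  = -0.61·√29 / √(1 − 0.3721)
  = -0.61·5.385165 / 0.792401
  = -3.284951 / 0.792401 = -4.146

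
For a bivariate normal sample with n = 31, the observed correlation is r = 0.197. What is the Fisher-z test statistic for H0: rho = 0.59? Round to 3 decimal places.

-2.530

z_r = atanh(0.197) = 0.199609,  z_0 = atanh(0.59) = 0.677666
SE = 1/√(n−3) = 1/√28 = 0.188982
z = (z_r − z_0)/SE = (0.199609 − 0.677666) / 0.188982 = -0.478057 / 0.188982 = -2.530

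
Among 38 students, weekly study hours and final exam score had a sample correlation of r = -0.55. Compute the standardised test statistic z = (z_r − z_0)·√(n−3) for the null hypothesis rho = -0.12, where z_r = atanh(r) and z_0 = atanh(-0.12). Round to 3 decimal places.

-2.945

z_r = atanh(-0.55) = -0.618381,  z_0 = atanh(-0.12) = -0.120581
SE = 1/√(n−3) = 1/√35 = 0.169031
z = (z_r − z_0)/SE = (-0.618381 − (-0.120581)) / 0.169031 = -0.497800 / 0.169031 = -2.945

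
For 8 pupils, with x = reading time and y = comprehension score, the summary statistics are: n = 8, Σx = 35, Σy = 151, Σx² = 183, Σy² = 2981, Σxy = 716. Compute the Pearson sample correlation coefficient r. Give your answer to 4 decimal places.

S_xy = nΣxy − ΣxΣy = 8·716 − 35·151 = 5728 − 5285 = 443
S_xx = nΣx² − (Σx)² = 8·183 − 35² = 1464 − 1225 = 239
S_yy = nΣy² − (Σy)² = 8·2981 − 151² = 23848 − 22801 = 1047
r = S_xy / √(S_xx·S_yy) = 443 / √(239·1047) = 443 / √250233 = 443 / 500.2329 = 0.8856

0.8856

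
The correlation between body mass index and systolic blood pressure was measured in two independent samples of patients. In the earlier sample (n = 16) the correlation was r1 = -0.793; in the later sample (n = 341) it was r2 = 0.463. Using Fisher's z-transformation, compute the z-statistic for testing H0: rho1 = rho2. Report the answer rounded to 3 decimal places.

Fisher z-transforms: z1 = atanh(-0.793) = -1.079463, z2 = atanh(0.463) = 0.501123; difference d = -1.580586
Var(d) = 1/13 + 1/338 = 0.0769231 + 0.0029586 = 0.0798817
z = d/√Var(d) = -1.580586 / √0.0798817 = -1.580586 / 0.282634 = -5.592

-5.592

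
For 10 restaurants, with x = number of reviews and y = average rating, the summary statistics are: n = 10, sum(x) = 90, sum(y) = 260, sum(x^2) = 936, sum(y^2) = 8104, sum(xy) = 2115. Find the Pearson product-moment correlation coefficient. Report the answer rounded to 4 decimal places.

-0.5468

Numerator: nΣxy − (Σx)(Σy) = 10·2115 − (90)(260) = -2250
Denominator: √[(nΣx²−(Σx)²)(nΣy²−(Σy)²)]
  nΣx²−(Σx)² = 10·936 − 8100 = 1260;  nΣy²−(Σy)² = 10·8104 − 67600 = 13440
  √(1260·13440) = √16934400 = 4115.1428
r = -2250 / 4115.1428 = -0.5468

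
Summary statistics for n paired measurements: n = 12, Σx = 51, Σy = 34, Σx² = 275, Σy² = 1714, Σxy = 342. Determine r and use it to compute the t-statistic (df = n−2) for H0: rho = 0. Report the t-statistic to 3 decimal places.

Numerator: nΣxy − (Σx)(Σy) = 12·342 − (51)(34) = 2370
Denominator: √[(nΣx²−(Σx)²)(nΣy²−(Σy)²)]
  nΣx²−(Σx)² = 12·275 − 2601 = 699;  nΣy²−(Σy)² = 12·1714 − 1156 = 19412
  √(699·19412) = √13568988 = 3683.6107
r = 2370 / 3683.6107 = 0.6434
t = r·√(n−2)/√(1−r²) = 0.6434·√10 / √(1−0.413964) = 2.034609 / 0.765530 = 2.658

2.658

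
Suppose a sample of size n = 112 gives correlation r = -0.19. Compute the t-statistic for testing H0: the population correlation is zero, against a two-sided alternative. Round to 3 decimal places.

-2.030

1 − r² = 1 − 0.0361 = 0.9639;  √(1−r²) = 0.981784
√(n−2) = √110 = 10.488088
t = r·√(n−2)/√(1−r²) = -0.19 · 10.488088 / 0.981784 = -2.030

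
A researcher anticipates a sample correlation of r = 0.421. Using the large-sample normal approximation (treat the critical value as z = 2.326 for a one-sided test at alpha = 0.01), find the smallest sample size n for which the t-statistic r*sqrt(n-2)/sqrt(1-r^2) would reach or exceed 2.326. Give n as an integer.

Need r·√(n−2)/√(1−r²) ≥ 2.326
√(n−2) ≥ 2.326·√(1−0.177241) / 0.421 = 2.326·0.907061 / 0.421 = 5.0115
n−2 ≥ 25.1151  ⇒  n ≥ 27.1151
Smallest integer n = 28

28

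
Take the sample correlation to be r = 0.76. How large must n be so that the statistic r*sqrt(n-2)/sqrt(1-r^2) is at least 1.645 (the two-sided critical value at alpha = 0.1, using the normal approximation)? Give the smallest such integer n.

Need r·√(n−2)/√(1−r²) ≥ 1.645
√(n−2) ≥ 1.645·√(1−0.5776) / 0.76 = 1.645·0.649923 / 0.76 = 1.4067
n−2 ≥ 1.9788  ⇒  n ≥ 3.9788
Smallest integer n = 4

4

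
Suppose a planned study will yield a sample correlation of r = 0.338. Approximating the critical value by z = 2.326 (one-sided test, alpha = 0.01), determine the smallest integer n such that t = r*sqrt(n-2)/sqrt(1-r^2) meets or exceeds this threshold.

44

r√(n−2)/√(1−r²) ≥ 2.326  ⇔  n−2 ≥ (2.326)²·(1−r²)/r²
(1−r²)/r² = (1−0.114244)/0.114244 = 7.7532
n ≥ 2 + 5.410276·7.7532 = 2 + 41.9470 = 43.9470
⌈43.9470⌉ = 44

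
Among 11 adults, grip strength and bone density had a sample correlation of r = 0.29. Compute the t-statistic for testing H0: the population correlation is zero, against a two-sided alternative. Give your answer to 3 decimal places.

1 − r² = 1 − 0.0841 = 0.9159;  √(1−r²) = 0.957027
√(n−2) = √9 = 3.000000
t = r·√(n−2)/√(1−r²) = 0.29 · 3.000000 / 0.957027 = 0.909

0.909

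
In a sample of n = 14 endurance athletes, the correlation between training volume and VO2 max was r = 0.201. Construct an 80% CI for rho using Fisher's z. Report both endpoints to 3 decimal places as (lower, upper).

(-0.181, 0.530)

Fisher z: z_r = atanh(r) = ½·ln((1+0.201)/(1−0.201)) = 0.203774
SE(z) = 1/√(n−3) = 1/√11 = 0.301511
80% ⇒ z* = 1.282; margin = 1.282·0.301511 = 0.386537
CI on z-scale: (-0.182763, 0.590311)
Back-transform: tanh(-0.182763) = -0.180755, tanh(0.590311) = 0.530119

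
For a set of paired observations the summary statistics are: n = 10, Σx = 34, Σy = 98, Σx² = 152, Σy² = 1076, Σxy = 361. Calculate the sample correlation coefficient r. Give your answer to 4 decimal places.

0.4286

S_xy = nΣxy − ΣxΣy = 10·361 − 34·98 = 3610 − 3332 = 278
S_xx = nΣx² − (Σx)² = 10·152 − 34² = 1520 − 1156 = 364
S_yy = nΣy² − (Σy)² = 10·1076 − 98² = 10760 − 9604 = 1156
r = S_xy / √(S_xx·S_yy) = 278 / √(364·1156) = 278 / √420784 = 278 / 648.6787 = 0.4286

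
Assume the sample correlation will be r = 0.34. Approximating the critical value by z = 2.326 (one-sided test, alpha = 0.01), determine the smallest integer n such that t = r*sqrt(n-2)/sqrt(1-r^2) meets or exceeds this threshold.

44

Need r·√(n−2)/√(1−r²) ≥ 2.326
√(n−2) ≥ 2.326·√(1−0.1156) / 0.34 = 2.326·0.940425 / 0.34 = 6.4336
n−2 ≥ 41.3912  ⇒  n ≥ 43.3912
Smallest integer n = 44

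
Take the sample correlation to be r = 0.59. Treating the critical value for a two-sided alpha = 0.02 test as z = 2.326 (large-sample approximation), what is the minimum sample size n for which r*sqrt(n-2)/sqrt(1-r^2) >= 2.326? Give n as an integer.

r√(n−2)/√(1−r²) ≥ 2.326  ⇔  n−2 ≥ (2.326)²·(1−r²)/r²
(1−r²)/r² = (1−0.3481)/0.3481 = 1.8727
n ≥ 2 + 5.410276·1.8727 = 2 + 10.1318 = 12.1318
⌈12.1318⌉ = 13

13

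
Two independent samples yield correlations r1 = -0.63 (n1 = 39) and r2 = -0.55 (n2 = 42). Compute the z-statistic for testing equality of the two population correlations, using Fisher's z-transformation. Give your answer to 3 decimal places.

z1 = atanh(-0.63) = -0.741416,  z2 = atanh(-0.55) = -0.618381
SE = √(1/(n1−3) + 1/(n2−3)) = √(1/36 + 1/39) = √(0.0277778 + 0.0256410) = √0.0534188 = 0.231125
z = (z1 − z2)/SE = (-0.741416 − (-0.618381)) / 0.231125 = -0.123035 / 0.231125 = -0.532

-0.532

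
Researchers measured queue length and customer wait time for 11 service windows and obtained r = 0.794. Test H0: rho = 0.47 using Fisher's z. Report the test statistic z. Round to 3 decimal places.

1.618

z_r = atanh(0.794) = 1.082163,  z_0 = atanh(0.47) = 0.510070
SE = 1/√(n−3) = 1/√8 = 0.353553
z = (z_r − z_0)/SE = (1.082163 − 0.510070) / 0.353553 = 0.572093 / 0.353553 = 1.618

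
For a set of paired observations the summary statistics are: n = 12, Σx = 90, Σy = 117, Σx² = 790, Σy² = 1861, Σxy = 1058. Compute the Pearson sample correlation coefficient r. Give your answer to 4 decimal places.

0.6272

S_xy = nΣxy − ΣxΣy = 12·1058 − 90·117 = 12696 − 10530 = 2166
S_xx = nΣx² − (Σx)² = 12·790 − 90² = 9480 − 8100 = 1380
S_yy = nΣy² − (Σy)² = 12·1861 − 117² = 22332 − 13689 = 8643
r = S_xy / √(S_xx·S_yy) = 2166 / √(1380·8643) = 2166 / √11927340 = 2166 / 3453.5981 = 0.6272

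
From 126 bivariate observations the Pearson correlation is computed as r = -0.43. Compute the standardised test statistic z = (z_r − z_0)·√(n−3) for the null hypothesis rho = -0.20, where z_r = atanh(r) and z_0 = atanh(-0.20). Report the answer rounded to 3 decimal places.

-2.852

Fisher z: atanh(-0.43) = -0.459897, atanh(-0.20) = -0.202733
z = (z_r − z_0)·√(n−3) = (-0.459897 − (-0.202733))·√123 = -0.257164 · 11.090537 = -2.852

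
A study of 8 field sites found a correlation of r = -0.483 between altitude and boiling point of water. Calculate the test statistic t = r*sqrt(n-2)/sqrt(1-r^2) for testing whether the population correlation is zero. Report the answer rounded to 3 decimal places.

t = r·√(n−2) / √(1−r²) with r = -0.483, n = 8
  = -0.483·√6 / √(1 − 0.233289)
  = -0.483·2.449490 / 0.875620
  = -1.183104 / 0.875620 = -1.351

-1.351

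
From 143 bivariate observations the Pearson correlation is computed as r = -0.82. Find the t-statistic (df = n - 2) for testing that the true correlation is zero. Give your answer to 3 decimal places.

-17.012

t = r·√(n−2) / √(1−r²) with r = -0.82, n = 143
  = -0.82·√141 / √(1 − 0.6724)
  = -0.82·11.874342 / 0.572364
  = -9.736960 / 0.572364 = -17.012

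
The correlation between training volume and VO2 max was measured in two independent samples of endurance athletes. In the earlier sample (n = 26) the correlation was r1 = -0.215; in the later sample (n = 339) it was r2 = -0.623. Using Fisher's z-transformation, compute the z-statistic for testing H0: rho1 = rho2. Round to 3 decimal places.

2.373

z1 = atanh(-0.215) = -0.218408,  z2 = atanh(-0.623) = -0.729893
SE = √(1/(n1−3) + 1/(n2−3)) = √(1/23 + 1/336) = √(0.0434783 + 0.0029762) = √0.0464545 = 0.215533
z = (z1 − z2)/SE = (-0.218408 − (-0.729893)) / 0.215533 = 0.511485 / 0.215533 = 2.373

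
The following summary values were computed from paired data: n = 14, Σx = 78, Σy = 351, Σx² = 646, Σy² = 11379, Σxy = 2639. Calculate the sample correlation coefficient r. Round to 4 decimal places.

0.9255

Numerator: nΣxy − (Σx)(Σy) = 14·2639 − (78)(351) = 9568
Denominator: √[(nΣx²−(Σx)²)(nΣy²−(Σy)²)]
  nΣx²−(Σx)² = 14·646 − 6084 = 2960;  nΣy²−(Σy)² = 14·11379 − 123201 = 36105
  √(2960·36105) = √106870800 = 10337.8334
r = 9568 / 10337.8334 = 0.9255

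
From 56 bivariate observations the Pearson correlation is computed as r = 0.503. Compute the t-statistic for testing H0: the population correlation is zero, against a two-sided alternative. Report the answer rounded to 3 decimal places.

1 − r² = 1 − 0.253009 = 0.746991;  √(1−r²) = 0.864286
√(n−2) = √54 = 7.348469
t = r·√(n−2)/√(1−r²) = 0.503 · 7.348469 / 0.864286 = 4.277

4.277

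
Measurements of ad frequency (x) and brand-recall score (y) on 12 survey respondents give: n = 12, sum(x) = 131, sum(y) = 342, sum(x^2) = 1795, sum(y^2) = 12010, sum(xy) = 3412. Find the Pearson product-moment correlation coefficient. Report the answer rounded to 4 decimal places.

-0.3538

S_xy = nΣxy − ΣxΣy = 12·3412 − 131·342 = 40944 − 44802 = -3858
S_xx = nΣx² − (Σx)² = 12·1795 − 131² = 21540 − 17161 = 4379
S_yy = nΣy² − (Σy)² = 12·12010 − 342² = 144120 − 116964 = 27156
r = S_xy / √(S_xx·S_yy) = -3858 / √(4379·27156) = -3858 / √118916124 = -3858 / 10904.8670 = -0.3538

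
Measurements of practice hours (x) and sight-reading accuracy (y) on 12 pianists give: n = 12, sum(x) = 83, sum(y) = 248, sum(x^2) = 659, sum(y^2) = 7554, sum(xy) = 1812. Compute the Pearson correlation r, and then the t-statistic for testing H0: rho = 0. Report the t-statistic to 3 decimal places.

0.689

Numerator: nΣxy − (Σx)(Σy) = 12·1812 − (83)(248) = 1160
Denominator: √[(nΣx²−(Σx)²)(nΣy²−(Σy)²)]
  nΣx²−(Σx)² = 12·659 − 6889 = 1019;  nΣy²−(Σy)² = 12·7554 − 61504 = 29144
  √(1019·29144) = √29697736 = 5449.5629
r = 1160 / 5449.5629 = 0.2129
t = r·√(n−2)/√(1−r²) = 0.2129·√10 / √(1−0.045326) = 0.673249 / 0.977074 = 0.689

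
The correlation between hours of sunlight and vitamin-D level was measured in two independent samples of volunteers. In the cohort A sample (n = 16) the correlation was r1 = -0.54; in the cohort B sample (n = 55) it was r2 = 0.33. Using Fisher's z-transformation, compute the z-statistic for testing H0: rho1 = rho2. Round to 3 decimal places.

-3.054

z1 = atanh(-0.54) = -0.604156,  z2 = atanh(0.33) = 0.342828
SE = √(1/(n1−3) + 1/(n2−3)) = √(1/13 + 1/52) = √(0.0769231 + 0.0192308) = √0.0961539 = 0.310087
z = (z1 − z2)/SE = (-0.604156 − 0.342828) / 0.310087 = -0.946984 / 0.310087 = -3.054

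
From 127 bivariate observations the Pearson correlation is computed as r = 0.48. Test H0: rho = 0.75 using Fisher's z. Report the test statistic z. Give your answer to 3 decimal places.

z_r = atanh(0.48) = 0.522984,  z_0 = atanh(0.75) = 0.972955
SE = 1/√(n−3) = 1/√124 = 0.089803
z = (z_r − z_0)/SE = (0.522984 − 0.972955) / 0.089803 = -0.449971 / 0.089803 = -5.011

-5.011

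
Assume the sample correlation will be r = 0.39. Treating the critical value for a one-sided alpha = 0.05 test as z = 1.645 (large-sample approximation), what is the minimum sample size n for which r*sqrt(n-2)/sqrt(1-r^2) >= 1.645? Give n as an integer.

r√(n−2)/√(1−r²) ≥ 1.645  ⇔  n−2 ≥ (1.645)²·(1−r²)/r²
(1−r²)/r² = (1−0.1521)/0.1521 = 5.5746
n ≥ 2 + 2.706025·5.5746 = 2 + 15.0850 = 17.0850
⌈17.0850⌉ = 18

18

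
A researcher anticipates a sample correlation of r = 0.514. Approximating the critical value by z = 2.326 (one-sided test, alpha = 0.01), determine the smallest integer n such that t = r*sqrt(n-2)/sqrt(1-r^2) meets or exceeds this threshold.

18

Need r·√(n−2)/√(1−r²) ≥ 2.326
√(n−2) ≥ 2.326·√(1−0.264196) / 0.514 = 2.326·0.857790 / 0.514 = 3.8818
n−2 ≥ 15.0684  ⇒  n ≥ 17.0684
Smallest integer n = 18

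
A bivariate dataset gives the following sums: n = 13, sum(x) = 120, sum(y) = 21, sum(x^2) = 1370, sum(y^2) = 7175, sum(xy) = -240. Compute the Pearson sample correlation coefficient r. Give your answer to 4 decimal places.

-0.3170

Numerator: nΣxy − (Σx)(Σy) = 13·(-240) − (120)(21) = -5640
Denominator: √[(nΣx²−(Σx)²)(nΣy²−(Σy)²)]
  nΣx²−(Σx)² = 13·1370 − 14400 = 3410;  nΣy²−(Σy)² = 13·7175 − 441 = 92834
  √(3410·92834) = √316563940 = 17792.2438
r = -5640 / 17792.2438 = -0.3170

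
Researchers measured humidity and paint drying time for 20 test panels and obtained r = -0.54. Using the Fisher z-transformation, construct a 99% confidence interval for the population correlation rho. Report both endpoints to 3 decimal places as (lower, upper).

z_r = atanh(-0.54) = -0.604156;  SE = 1/√(n−3) = 1/√17 = 0.242536
z-limits: -0.604156 ± 2.576·0.242536 = -0.604156 ± 0.624773 = [-1.228929, 0.020617]
ρ-limits: (tanh -1.228929, tanh 0.020617) = (-0.842, 0.021)

(-0.842, 0.021)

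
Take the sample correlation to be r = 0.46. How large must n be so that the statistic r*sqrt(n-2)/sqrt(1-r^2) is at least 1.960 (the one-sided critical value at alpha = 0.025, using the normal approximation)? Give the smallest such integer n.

17

r√(n−2)/√(1−r²) ≥ 1.960  ⇔  n−2 ≥ (1.960)²·(1−r²)/r²
(1−r²)/r² = (1−0.2116)/0.2116 = 3.7259
n ≥ 2 + 3.8416·3.7259 = 2 + 14.3134 = 16.3134
⌈16.3134⌉ = 17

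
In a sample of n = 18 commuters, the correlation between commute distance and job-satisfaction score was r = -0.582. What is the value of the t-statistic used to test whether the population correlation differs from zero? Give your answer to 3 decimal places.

1 − r² = 1 − 0.338724 = 0.661276;  √(1−r²) = 0.813189
√(n−2) = √16 = 4.000000
t = r·√(n−2)/√(1−r²) = -0.582 · 4.000000 / 0.813189 = -2.863

-2.863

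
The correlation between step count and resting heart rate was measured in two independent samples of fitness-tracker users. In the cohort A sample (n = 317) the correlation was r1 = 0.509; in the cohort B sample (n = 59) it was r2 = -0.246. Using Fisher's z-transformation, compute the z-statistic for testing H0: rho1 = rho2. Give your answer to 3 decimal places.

Fisher z-transforms: z1 = atanh(0.509) = 0.561379, z2 = atanh(-0.246) = -0.251151; difference d = 0.812530
Var(d) = 1/314 + 1/56 = 0.0031847 + 0.0178571 = 0.0210418
z = d/√Var(d) = 0.812530 / √0.0210418 = 0.812530 / 0.145058 = 5.601

5.601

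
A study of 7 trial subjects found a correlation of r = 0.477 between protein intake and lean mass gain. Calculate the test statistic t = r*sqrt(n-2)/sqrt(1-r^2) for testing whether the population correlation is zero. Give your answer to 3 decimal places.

1.214

1 − r² = 1 − 0.227529 = 0.772471;  √(1−r²) = 0.878903
√(n−2) = √5 = 2.236068
t = r·√(n−2)/√(1−r²) = 0.477 · 2.236068 / 0.878903 = 1.214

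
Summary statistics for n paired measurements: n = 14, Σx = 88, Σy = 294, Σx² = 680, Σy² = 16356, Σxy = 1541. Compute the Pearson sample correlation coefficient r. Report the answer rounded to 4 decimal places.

-0.2701

Numerator: nΣxy − (Σx)(Σy) = 14·1541 − (88)(294) = -4298
Denominator: √[(nΣx²−(Σx)²)(nΣy²−(Σy)²)]
  nΣx²−(Σx)² = 14·680 − 7744 = 1776;  nΣy²−(Σy)² = 14·16356 − 86436 = 142548
  √(1776·142548) = √253165248 = 15911.1674
r = -4298 / 15911.1674 = -0.2701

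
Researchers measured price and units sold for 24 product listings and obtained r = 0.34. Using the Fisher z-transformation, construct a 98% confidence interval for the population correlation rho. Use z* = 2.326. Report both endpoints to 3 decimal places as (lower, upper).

(-0.152, 0.697)

z_r = atanh(0.34) = 0.354093;  SE = 1/√(n−3) = 1/√21 = 0.218218
z-limits: 0.354093 ± 2.326·0.218218 = 0.354093 ± 0.507575 = [-0.153482, 0.861668]
ρ-limits: (tanh -0.153482, tanh 0.861668) = (-0.152, 0.697)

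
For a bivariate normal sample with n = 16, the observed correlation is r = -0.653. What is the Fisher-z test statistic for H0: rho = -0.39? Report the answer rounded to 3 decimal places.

-1.329

z_r = atanh(-0.653) = -0.780511,  z_0 = atanh(-0.39) = -0.411800
SE = 1/√(n−3) = 1/√13 = 0.277350
z = (z_r − z_0)/SE = (-0.780511 − (-0.411800)) / 0.277350 = -0.368711 / 0.277350 = -1.329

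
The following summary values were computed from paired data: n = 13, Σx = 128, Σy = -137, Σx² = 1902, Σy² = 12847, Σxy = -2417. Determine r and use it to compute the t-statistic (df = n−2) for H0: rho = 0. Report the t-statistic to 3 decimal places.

-1.425

S_xy = nΣxy − ΣxΣy = 13·(-2417) − 128·(-137) = -31421 − (-17536) = -13885
S_xx = nΣx² − (Σx)² = 13·1902 − 128² = 24726 − 16384 = 8342
S_yy = nΣy² − (Σy)² = 13·12847 − (-137)² = 167011 − 18769 = 148242
r = S_xy / √(S_xx·S_yy) = -13885 / √(8342·148242) = -13885 / √1236634764 = -13885 / 35165.8181 = -0.3948
t = r·√(n−2)/√(1−r²) = -0.3948·√11 / √(1−0.155867) = -1.309403 / 0.918767 = -1.425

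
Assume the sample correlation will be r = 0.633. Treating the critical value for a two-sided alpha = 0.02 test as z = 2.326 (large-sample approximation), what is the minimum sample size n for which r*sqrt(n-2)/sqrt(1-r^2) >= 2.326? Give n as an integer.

11

r√(n−2)/√(1−r²) ≥ 2.326  ⇔  n−2 ≥ (2.326)²·(1−r²)/r²
(1−r²)/r² = (1−0.400689)/0.400689 = 1.4957
n ≥ 2 + 5.410276·1.4957 = 2 + 8.0921 = 10.0921
⌈10.0921⌉ = 11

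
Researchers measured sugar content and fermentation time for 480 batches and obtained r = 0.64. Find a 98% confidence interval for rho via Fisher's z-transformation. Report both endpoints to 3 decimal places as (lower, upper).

(0.573, 0.699)

Fisher z: z_r = atanh(r) = ½·ln((1+0.64)/(1−0.64)) = 0.758174
SE(z) = 1/√(n−3) = 1/√477 = 0.045787
98% ⇒ z* = 2.326; margin = 2.326·0.045787 = 0.106501
CI on z-scale: (0.651673, 0.864675)
Back-transform: tanh(0.651673) = 0.572795, tanh(0.864675) = 0.698659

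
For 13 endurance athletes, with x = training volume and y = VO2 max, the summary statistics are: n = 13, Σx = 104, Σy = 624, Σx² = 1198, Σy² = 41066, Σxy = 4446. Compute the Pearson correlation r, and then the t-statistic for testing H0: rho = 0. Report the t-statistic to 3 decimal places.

S_xy = nΣxy − ΣxΣy = 13·4446 − 104·624 = 57798 − 64896 = -7098
S_xx = nΣx² − (Σx)² = 13·1198 − 104² = 15574 − 10816 = 4758
S_yy = nΣy² − (Σy)² = 13·41066 − 624² = 533858 − 389376 = 144482
r = S_xy / √(S_xx·S_yy) = -7098 / √(4758·144482) = -7098 / √687445356 = -7098 / 26219.1792 = -0.2707
t = r·√(n−2)/√(1−r²) = -0.2707·√11 / √(1−0.073278) = -0.897810 / 0.962664 = -0.933

-0.933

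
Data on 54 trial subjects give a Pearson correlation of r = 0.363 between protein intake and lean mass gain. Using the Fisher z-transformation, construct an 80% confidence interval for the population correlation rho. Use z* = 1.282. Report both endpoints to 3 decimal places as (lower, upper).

(0.198, 0.508)

z_r = atanh(0.363) = 0.380337;  SE = 1/√(n−3) = 1/√51 = 0.140028
z-limits: 0.380337 ± 1.282·0.140028 = 0.380337 ± 0.179516 = [0.200821, 0.559853]
ρ-limits: (tanh 0.200821, tanh 0.559853) = (0.198, 0.508)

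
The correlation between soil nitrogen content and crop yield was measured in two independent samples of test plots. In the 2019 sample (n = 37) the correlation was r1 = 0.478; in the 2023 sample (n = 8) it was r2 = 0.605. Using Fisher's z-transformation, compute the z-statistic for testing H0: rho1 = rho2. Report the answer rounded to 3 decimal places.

-0.377

Fisher z-transforms: z1 = atanh(0.478) = 0.520389, z2 = atanh(0.605) = 0.700997; difference d = -0.180608
Var(d) = 1/34 + 1/5 = 0.0294118 + 0.2000000 = 0.2294118
z = d/√Var(d) = -0.180608 / √0.2294118 = -0.180608 / 0.478970 = -0.377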